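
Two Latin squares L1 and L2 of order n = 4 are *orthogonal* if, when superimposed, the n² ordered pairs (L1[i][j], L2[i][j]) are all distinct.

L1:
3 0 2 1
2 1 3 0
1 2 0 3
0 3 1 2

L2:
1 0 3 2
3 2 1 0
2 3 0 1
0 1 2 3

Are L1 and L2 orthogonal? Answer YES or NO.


Form the n² = 16 superimposed pairs (L1[i][j], L2[i][j]), row by row (rows and columns indexed from 0):
row 0: (3,1) (0,0) (2,3) (1,2)
row 1: (2,3) (1,2) (3,1) (0,0)
row 2: (1,2) (2,3) (0,0) (3,1)
row 3: (0,0) (3,1) (1,2) (2,3)
Orthogonality requires all 16 pairs distinct.
But the pair (2,3) repeats: cell (0,2) has L1 = 2, L2 = 3, and cell (1,0) has L1 = 2, L2 = 3.
A repeated pair means some other pair never occurs (only 4 distinct pairs out of 16), so the squares are not orthogonal.
Conclusion: NO.

NO


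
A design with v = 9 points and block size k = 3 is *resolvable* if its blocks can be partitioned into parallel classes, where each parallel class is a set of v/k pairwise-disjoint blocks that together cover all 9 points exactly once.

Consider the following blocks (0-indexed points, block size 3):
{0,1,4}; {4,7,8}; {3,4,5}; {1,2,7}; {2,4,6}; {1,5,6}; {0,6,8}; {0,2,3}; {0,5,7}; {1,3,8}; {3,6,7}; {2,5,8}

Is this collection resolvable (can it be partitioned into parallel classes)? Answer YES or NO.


v = 9, block size k = 3, number of blocks = 12.
For resolvability, blocks must partition into parallel classes of size v/k = 3.
Total blocks must therefore be a multiple of 3: 12 = 3·4 + 0 ⇒ divisible ✓.
Greedy packing gives 4 candidate class(es). Each should be a full parallel class (size 3, covers all 9 points).
  Class 1 (3 blocks): {0,1,4}; {3,6,7}; {2,5,8}. Points covered: [0, 1, 2, 3, 4, 5, 6, 7, 8].
  Class 2 (3 blocks): {4,7,8}; {1,5,6}; {0,2,3}. Points covered: [0, 1, 2, 3, 4, 5, 6, 7, 8].
  Class 3 (3 blocks): {3,4,5}; {1,2,7}; {0,6,8}. Points covered: [0, 1, 2, 3, 4, 5, 6, 7, 8].
  Class 4 (3 blocks): {2,4,6}; {0,5,7}; {1,3,8}. Points covered: [0, 1, 2, 3, 4, 5, 6, 7, 8].
All classes full (size 3)? YES. All classes cover every point? YES.
Resolvable? YES.

YES


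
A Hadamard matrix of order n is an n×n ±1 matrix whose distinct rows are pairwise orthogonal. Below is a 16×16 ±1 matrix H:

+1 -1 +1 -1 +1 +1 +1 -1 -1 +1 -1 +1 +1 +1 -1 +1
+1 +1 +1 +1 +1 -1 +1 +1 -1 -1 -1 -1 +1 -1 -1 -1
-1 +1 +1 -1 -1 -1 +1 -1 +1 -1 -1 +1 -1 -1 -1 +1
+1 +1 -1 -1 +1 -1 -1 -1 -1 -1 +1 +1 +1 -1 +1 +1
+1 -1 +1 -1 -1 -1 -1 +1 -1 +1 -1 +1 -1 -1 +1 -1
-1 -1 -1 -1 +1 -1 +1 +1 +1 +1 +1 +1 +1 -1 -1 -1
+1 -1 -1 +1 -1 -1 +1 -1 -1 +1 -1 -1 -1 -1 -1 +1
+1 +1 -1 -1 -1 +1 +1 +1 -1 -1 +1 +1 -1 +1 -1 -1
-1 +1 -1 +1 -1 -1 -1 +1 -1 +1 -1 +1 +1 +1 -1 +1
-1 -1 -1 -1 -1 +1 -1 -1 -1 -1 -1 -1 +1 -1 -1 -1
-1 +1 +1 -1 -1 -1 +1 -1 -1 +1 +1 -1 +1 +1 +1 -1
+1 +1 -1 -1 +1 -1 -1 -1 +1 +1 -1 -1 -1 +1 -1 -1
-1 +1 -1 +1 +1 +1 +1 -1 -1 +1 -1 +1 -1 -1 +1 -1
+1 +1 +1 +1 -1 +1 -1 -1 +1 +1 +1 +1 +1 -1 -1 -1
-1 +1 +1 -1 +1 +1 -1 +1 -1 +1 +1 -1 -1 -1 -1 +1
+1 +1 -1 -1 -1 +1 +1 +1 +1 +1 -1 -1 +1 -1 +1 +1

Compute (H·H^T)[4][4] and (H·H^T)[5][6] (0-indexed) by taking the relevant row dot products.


Row 4 of H: [1, -1, 1, -1, -1, -1, -1, 1, -1, 1, -1, 1, -1, -1, 1, -1].
Row 5 of H: [-1, -1, -1, -1, 1, -1, 1, 1, 1, 1, 1, 1, 1, -1, -1, -1].
Row 6 of H: [1, -1, -1, 1, -1, -1, 1, -1, -1, 1, -1, -1, -1, -1, -1, 1].
(H·H^T)[4][4] = Σ_j H[4][j]·H[4][j] = (1)² + (-1)² + (1)² + (-1)² + (-1)² + (-1)² + (-1)² + (1)² + (-1)² + (1)² + (-1)² + (1)² + (-1)² + (-1)² + (1)² + (-1)² = 1 + 1 + 1 + 1 + 1 + 1 + 1 + 1 + 1 + 1 + 1 + 1 + 1 + 1 + 1 + 1 = 16.
(H·H^T)[5][6] = Σ_j H[5][j]·H[6][j] = (-1)·(1) + (-1)·(-1) + (-1)·(-1) + (-1)·(1) + (1)·(-1) + (-1)·(-1) + (1)·(1) + (1)·(-1) + (1)·(-1) + (1)·(1) + (1)·(-1) + (1)·(-1) + (1)·(-1) + (-1)·(-1) + (-1)·(-1) + (-1)·(1) = -1 + 1 + 1 + -1 + -1 + 1 + 1 + -1 + -1 + 1 + -1 + -1 + -1 + 1 + 1 + -1 = -2.
Rows 5 and 6 are not orthogonal (dot product = -2 ≠ 0), so H is not a Hadamard matrix.

(4,4) entry = 16; (5,6) entry = -2.


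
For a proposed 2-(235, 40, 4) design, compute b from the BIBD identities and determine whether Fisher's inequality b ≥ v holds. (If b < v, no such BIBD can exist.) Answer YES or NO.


b = λv(v − 1)/(k(k − 1)) = 4·235·234/(40·39) = 219960/1560 = 141.
Compare with v = 235: b < v, so Fisher's inequality fails.

NO


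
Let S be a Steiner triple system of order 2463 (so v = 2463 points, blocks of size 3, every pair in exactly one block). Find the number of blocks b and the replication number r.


An STS(v) is a 2-(v, 3, 1) BIBD: block size k = 3, λ = 1.
Replication: r(k − 1) = λ(v − 1) ⇒ r·2 = 2463 − 1 = 2462 ⇒ r = 1231.
Block count: bk = vr ⇒ b·3 = 2463·1231 = 3031953 ⇒ b = 1010651.
(Check via b = v(v − 1)/6 = 2463·2462/6 = 6063906/6 = 1010651.)

r = 1231, b = 1010651.


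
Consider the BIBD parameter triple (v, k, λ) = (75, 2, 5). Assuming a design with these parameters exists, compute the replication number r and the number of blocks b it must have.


Any 2-(v, k, λ) BIBD satisfies two necessary conditions:
  (i)  Each point sits in r blocks, and counting incidences through any fixed point gives r(k − 1) = λ(v − 1), so r = λ(v − 1)/(k − 1).
  (ii) Total incidences bk = vr, so b = vr/k.
Step 1: r = λ(v − 1)/(k − 1) = 5·(75 − 1)/(2 − 1) = 5·74/1 = 370/1 = 370.
Step 2: b = vr/k = 75·370/2 = 27750/2 = 13875.
Check integrality: r = 370 ∈ Z ✓, b = 13875 ∈ Z ✓.
(These identities are necessary conditions: they determine r and b for any design with these parameters, but do not by themselves prove that one exists.)

r = 370, b = 13875.


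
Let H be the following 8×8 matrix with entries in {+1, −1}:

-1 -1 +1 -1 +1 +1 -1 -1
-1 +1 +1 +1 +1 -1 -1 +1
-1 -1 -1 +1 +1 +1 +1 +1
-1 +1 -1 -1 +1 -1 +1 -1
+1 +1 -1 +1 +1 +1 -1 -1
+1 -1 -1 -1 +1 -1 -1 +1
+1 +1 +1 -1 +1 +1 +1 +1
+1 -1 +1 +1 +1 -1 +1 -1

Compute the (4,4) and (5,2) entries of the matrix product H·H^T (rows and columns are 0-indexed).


Row 2 of H: [-1, -1, -1, 1, 1, 1, 1, 1].
Row 4 of H: [1, 1, -1, 1, 1, 1, -1, -1].
Row 5 of H: [1, -1, -1, -1, 1, -1, -1, 1].
(H·H^T)[4][4] = Σ_j H[4][j]·H[4][j] = (1)² + (1)² + (-1)² + (1)² + (1)² + (1)² + (-1)² + (-1)² = 1 + 1 + 1 + 1 + 1 + 1 + 1 + 1 = 8.
(H·H^T)[5][2] = Σ_j H[5][j]·H[2][j] = (1)·(-1) + (-1)·(-1) + (-1)·(-1) + (-1)·(1) + (1)·(1) + (-1)·(1) + (-1)·(1) + (1)·(1) = -1 + 1 + 1 + -1 + 1 + -1 + -1 + 1 = 0.
So rows 5 and 2 are orthogonal; the diagonal entry equals n = 8.

(4,4) entry = 8; (5,2) entry = 0.


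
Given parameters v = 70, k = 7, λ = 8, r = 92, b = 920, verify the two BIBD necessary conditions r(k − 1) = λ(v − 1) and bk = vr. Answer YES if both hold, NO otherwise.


Condition (i): r(k − 1) = 92·6 = 552; λ(v − 1) = 8·69 = 552. Match? YES.
Condition (ii): bk = 920·7 = 6440; vr = 70·92 = 6440. Match? YES.
Both conditions hold? YES.

YES


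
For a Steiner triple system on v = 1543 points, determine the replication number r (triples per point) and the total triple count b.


An STS(v) is a 2-(v, 3, 1) BIBD: block size k = 3, λ = 1.
Replication: r(k − 1) = λ(v − 1) ⇒ r·2 = 1543 − 1 = 1542 ⇒ r = 771.
Block count: bk = vr ⇒ b·3 = 1543·771 = 1189653 ⇒ b = 396551.

r = 771, b = 396551.


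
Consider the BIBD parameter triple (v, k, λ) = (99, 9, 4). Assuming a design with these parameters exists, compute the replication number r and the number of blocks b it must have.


Any 2-(v, k, λ) BIBD satisfies two necessary conditions:
  (i)  Each point sits in r blocks, and counting incidences through any fixed point gives r(k − 1) = λ(v − 1), so r = λ(v − 1)/(k − 1).
  (ii) Total incidences bk = vr, so b = vr/k.
Step 1: r = λ(v − 1)/(k − 1) = 4·(99 − 1)/(9 − 1) = 4·98/8 = 392/8 = 49.
Step 2: b = vr/k = 99·49/9 = 4851/9 = 539.
Check integrality: r = 49 ∈ Z ✓, b = 539 ∈ Z ✓.
(These identities are necessary conditions: they determine r and b for any design with these parameters, but do not by themselves prove that one exists.)

r = 49, b = 539.


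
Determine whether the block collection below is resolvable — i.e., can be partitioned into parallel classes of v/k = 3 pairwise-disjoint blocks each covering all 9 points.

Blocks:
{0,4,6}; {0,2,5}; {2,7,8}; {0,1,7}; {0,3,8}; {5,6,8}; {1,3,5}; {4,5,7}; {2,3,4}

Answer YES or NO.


v = 9, block size k = 3, number of blocks = 9.
For resolvability, blocks must partition into parallel classes of size v/k = 3.
Total blocks must therefore be a multiple of 3: 9 = 3·3 + 0 ⇒ divisible ✓.
Consider block {0,2,5}. It intersects every other block in the collection, so no parallel class of size 3 can contain it.
Since every block must belong to some parallel class in a resolution, the collection cannot be partitioned into parallel classes.
Resolvable? NO.

NO


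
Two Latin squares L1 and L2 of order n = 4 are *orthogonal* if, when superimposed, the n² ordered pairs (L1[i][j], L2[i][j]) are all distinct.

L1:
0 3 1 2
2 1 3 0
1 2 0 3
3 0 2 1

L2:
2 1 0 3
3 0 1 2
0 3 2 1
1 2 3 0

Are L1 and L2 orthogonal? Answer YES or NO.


Form the n² = 16 superimposed pairs (L1[i][j], L2[i][j]), row by row (rows and columns indexed from 0):
row 0: (0,2) (3,1) (1,0) (2,3)
row 1: (2,3) (1,0) (3,1) (0,2)
row 2: (1,0) (2,3) (0,2) (3,1)
row 3: (3,1) (0,2) (2,3) (1,0)
Orthogonality requires all 16 pairs distinct.
But the pair (2,3) repeats: cell (0,3) has L1 = 2, L2 = 3, and cell (1,0) has L1 = 2, L2 = 3.
A repeated pair means some other pair never occurs (only 4 distinct pairs out of 16), so the squares are not orthogonal.
Conclusion: NO.

NO


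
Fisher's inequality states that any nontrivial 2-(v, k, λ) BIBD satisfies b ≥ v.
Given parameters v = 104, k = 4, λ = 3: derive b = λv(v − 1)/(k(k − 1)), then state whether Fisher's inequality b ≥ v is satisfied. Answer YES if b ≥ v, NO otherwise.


b = λv(v − 1)/(k(k − 1)) = 3·104·103/(4·3) = 32136/12 = 2678.
Compare with v = 104: b ≥ v, so Fisher's inequality holds.

YES


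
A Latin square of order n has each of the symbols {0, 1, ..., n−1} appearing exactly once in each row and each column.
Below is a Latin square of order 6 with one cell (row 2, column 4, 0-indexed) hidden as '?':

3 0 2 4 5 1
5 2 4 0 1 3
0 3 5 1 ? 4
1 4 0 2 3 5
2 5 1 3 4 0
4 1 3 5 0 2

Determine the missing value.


Row 2 contains symbols [0, 1, 3, 4, 5] — missing [2].
Column 4 contains symbols [0, 1, 3, 4, 5] — missing [2].
The missing symbol must appear in both missing sets; intersection = [2].
Therefore the hidden value is 2.

Missing value = 2.


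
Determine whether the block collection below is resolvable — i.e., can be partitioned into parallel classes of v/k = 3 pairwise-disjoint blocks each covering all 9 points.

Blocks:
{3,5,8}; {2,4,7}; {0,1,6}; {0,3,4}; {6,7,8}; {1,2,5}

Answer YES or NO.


v = 9, block size k = 3, number of blocks = 6.
For resolvability, blocks must partition into parallel classes of size v/k = 3.
Total blocks must therefore be a multiple of 3: 6 = 3·2 + 0 ⇒ divisible ✓.
Greedy packing gives 2 candidate class(es). Each should be a full parallel class (size 3, covers all 9 points).
  Class 1 (3 blocks): {3,5,8}; {2,4,7}; {0,1,6}. Points covered: [0, 1, 2, 3, 4, 5, 6, 7, 8].
  Class 2 (3 blocks): {0,3,4}; {6,7,8}; {1,2,5}. Points covered: [0, 1, 2, 3, 4, 5, 6, 7, 8].
All classes full (size 3)? YES. All classes cover every point? YES.
Resolvable? YES.

YES


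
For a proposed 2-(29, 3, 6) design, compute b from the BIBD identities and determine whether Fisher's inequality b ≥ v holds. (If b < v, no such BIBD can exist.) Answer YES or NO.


b = λv(v − 1)/(k(k − 1)) = 6·29·28/(3·2) = 4872/6 = 812.
Compare with v = 29: b ≥ v, so Fisher's inequality holds.

YES


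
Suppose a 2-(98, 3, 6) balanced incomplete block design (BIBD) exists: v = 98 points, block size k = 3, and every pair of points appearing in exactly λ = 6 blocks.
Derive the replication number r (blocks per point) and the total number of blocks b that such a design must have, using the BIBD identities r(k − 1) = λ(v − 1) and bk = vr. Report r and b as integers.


Any 2-(v, k, λ) BIBD satisfies two necessary conditions:
  (i)  Each point sits in r blocks, and counting incidences through any fixed point gives r(k − 1) = λ(v − 1), so r = λ(v − 1)/(k − 1).
  (ii) Total incidences bk = vr, so b = vr/k.
Step 1: r = λ(v − 1)/(k − 1) = 6·(98 − 1)/(3 − 1) = 6·97/2 = 582/2 = 291.
Step 2: b = vr/k = 98·291/3 = 28518/3 = 9506.
Check integrality: r = 291 ∈ Z ✓, b = 9506 ∈ Z ✓.
(These identities are necessary conditions: they determine r and b for any design with these parameters, but do not by themselves prove that one exists.)

r = 291, b = 9506.


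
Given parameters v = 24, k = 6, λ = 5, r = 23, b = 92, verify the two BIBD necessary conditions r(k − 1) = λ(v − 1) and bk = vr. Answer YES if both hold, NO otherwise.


Condition (i): r(k − 1) = 23·5 = 115; λ(v − 1) = 5·23 = 115. Match? YES.
Condition (ii): bk = 92·6 = 552; vr = 24·23 = 552. Match? YES.
Both conditions hold? YES.

YES


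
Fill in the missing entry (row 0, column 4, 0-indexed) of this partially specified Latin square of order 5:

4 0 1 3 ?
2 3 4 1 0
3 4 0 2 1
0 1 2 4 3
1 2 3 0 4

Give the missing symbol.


Row 0 contains symbols [0, 1, 3, 4] — missing [2].
Column 4 contains symbols [0, 1, 3, 4] — missing [2].
The missing symbol must appear in both missing sets; intersection = [2].
Therefore the hidden value is 2.

Missing value = 2.


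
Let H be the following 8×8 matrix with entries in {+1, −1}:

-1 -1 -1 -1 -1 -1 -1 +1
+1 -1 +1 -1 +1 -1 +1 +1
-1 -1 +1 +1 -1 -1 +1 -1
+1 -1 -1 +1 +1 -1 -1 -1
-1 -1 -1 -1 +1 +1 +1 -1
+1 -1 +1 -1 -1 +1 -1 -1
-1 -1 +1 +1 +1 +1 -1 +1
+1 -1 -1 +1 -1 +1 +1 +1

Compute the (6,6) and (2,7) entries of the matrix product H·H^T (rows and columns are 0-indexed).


Row 2 of H: [-1, -1, 1, 1, -1, -1, 1, -1].
Row 6 of H: [-1, -1, 1, 1, 1, 1, -1, 1].
Row 7 of H: [1, -1, -1, 1, -1, 1, 1, 1].
(H·H^T)[6][6] = Σ_j H[6][j]·H[6][j] = (-1)² + (-1)² + (1)² + (1)² + (1)² + (1)² + (-1)² + (1)² = 1 + 1 + 1 + 1 + 1 + 1 + 1 + 1 = 8.
(H·H^T)[2][7] = Σ_j H[2][j]·H[7][j] = (-1)·(1) + (-1)·(-1) + (1)·(-1) + (1)·(1) + (-1)·(-1) + (-1)·(1) + (1)·(1) + (-1)·(1) = -1 + 1 + -1 + 1 + 1 + -1 + 1 + -1 = 0.
So rows 2 and 7 are orthogonal; the diagonal entry equals n = 8.

(6,6) entry = 8; (2,7) entry = 0.


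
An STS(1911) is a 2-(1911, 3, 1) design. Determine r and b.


An STS(v) is a 2-(v, 3, 1) BIBD: block size k = 3, λ = 1.
Replication: r(k − 1) = λ(v − 1) ⇒ r·2 = 1911 − 1 = 1910 ⇒ r = 955.
Block count: b = v(v − 1)/6 = 1911·1910/6 = 3650010/6 = 608335.
(Check via bk = vr: 608335·3 = 1825005 = 1911·955 = 1825005 ✓.)

r = 955, b = 608335.


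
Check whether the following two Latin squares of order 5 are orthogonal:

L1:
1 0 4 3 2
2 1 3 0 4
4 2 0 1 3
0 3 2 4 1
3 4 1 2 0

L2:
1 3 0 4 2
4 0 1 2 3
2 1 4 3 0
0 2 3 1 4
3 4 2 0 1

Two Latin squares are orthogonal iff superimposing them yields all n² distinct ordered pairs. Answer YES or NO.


Form the n² = 25 superimposed pairs (L1[i][j], L2[i][j]), row by row (rows and columns indexed from 0):
row 0: (1,1) (0,3) (4,0) (3,4) (2,2)
row 1: (2,4) (1,0) (3,1) (0,2) (4,3)
row 2: (4,2) (2,1) (0,4) (1,3) (3,0)
row 3: (0,0) (3,2) (2,3) (4,1) (1,4)
row 4: (3,3) (4,4) (1,2) (2,0) (0,1)
Orthogonality requires all 25 pairs distinct.
Check by first coordinate: for each symbol s of L1, list the L2 entries in the n cells where L1 = s; they must all differ.
  L1 = 0: L2 entries (in reading order) 3, 2, 4, 0, 1 — all 5 distinct ✓
  L1 = 1: L2 entries (in reading order) 1, 0, 3, 4, 2 — all 5 distinct ✓
  L1 = 2: L2 entries (in reading order) 2, 4, 1, 3, 0 — all 5 distinct ✓
  L1 = 3: L2 entries (in reading order) 4, 1, 0, 2, 3 — all 5 distinct ✓
  L1 = 4: L2 entries (in reading order) 0, 3, 2, 1, 4 — all 5 distinct ✓
Every symbol of L1 meets every symbol of L2 exactly once, so all 25 pairs are distinct (25 of 25).
Conclusion: YES.

YES


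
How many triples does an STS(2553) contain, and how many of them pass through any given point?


An STS(v) is a 2-(v, 3, 1) BIBD: block size k = 3, λ = 1.
Replication: r(k − 1) = λ(v − 1) ⇒ r·2 = 2553 − 1 = 2552 ⇒ r = 1276.
Block count: bk = vr ⇒ b·3 = 2553·1276 = 3257628 ⇒ b = 1085876.
(Check via b = v(v − 1)/6 = 2553·2552/6 = 6515256/6 = 1085876.)

r = 1276, b = 1085876.


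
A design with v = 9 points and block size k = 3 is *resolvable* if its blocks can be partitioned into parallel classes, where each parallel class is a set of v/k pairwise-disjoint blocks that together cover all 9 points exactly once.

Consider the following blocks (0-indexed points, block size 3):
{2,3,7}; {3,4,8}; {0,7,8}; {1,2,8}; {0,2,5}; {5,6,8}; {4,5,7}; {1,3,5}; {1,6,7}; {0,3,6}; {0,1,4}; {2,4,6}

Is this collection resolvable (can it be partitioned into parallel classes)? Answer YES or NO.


v = 9, block size k = 3, number of blocks = 12.
For resolvability, blocks must partition into parallel classes of size v/k = 3.
Total blocks must therefore be a multiple of 3: 12 = 3·4 + 0 ⇒ divisible ✓.
Greedy packing gives 4 candidate class(es). Each should be a full parallel class (size 3, covers all 9 points).
  Class 1 (3 blocks): {2,3,7}; {5,6,8}; {0,1,4}. Points covered: [0, 1, 2, 3, 4, 5, 6, 7, 8].
  Class 2 (3 blocks): {3,4,8}; {0,2,5}; {1,6,7}. Points covered: [0, 1, 2, 3, 4, 5, 6, 7, 8].
  Class 3 (3 blocks): {0,7,8}; {1,3,5}; {2,4,6}. Points covered: [0, 1, 2, 3, 4, 5, 6, 7, 8].
  Class 4 (3 blocks): {1,2,8}; {4,5,7}; {0,3,6}. Points covered: [0, 1, 2, 3, 4, 5, 6, 7, 8].
All classes full (size 3)? YES. All classes cover every point? YES.
Resolvable? YES.

YES


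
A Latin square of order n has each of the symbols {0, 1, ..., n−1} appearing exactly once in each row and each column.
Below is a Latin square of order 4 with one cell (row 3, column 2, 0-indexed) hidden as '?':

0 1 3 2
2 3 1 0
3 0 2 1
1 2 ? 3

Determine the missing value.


Row 3 contains symbols [1, 2, 3] — missing [0].
Column 2 contains symbols [1, 2, 3] — missing [0].
The missing symbol must appear in both missing sets; intersection = [0].
Therefore the hidden value is 0.

Missing value = 0.


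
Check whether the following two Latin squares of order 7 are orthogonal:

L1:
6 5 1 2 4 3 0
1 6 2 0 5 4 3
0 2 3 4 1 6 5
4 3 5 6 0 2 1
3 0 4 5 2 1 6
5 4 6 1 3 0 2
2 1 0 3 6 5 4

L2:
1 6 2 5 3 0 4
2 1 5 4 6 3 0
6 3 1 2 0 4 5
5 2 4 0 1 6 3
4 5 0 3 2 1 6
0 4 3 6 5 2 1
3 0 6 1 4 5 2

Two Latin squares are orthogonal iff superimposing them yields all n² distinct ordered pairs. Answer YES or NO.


Form the n² = 49 superimposed pairs (L1[i][j], L2[i][j]), row by row (rows and columns indexed from 0):
row 0: (6,1) (5,6) (1,2) (2,5) (4,3) (3,0) (0,4)
row 1: (1,2) (6,1) (2,5) (0,4) (5,6) (4,3) (3,0)
row 2: (0,6) (2,3) (3,1) (4,2) (1,0) (6,4) (5,5)
row 3: (4,5) (3,2) (5,4) (6,0) (0,1) (2,6) (1,3)
row 4: (3,4) (0,5) (4,0) (5,3) (2,2) (1,1) (6,6)
row 5: (5,0) (4,4) (6,3) (1,6) (3,5) (0,2) (2,1)
row 6: (2,3) (1,0) (0,6) (3,1) (6,4) (5,5) (4,2)
Orthogonality requires all 49 pairs distinct.
But the pair (1,2) repeats: cell (0,2) has L1 = 1, L2 = 2, and cell (1,0) has L1 = 1, L2 = 2.
A repeated pair means some other pair never occurs (only 35 distinct pairs out of 49), so the squares are not orthogonal.
Conclusion: NO.

NO


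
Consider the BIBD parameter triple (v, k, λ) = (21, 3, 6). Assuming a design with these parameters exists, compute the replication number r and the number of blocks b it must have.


Any 2-(v, k, λ) BIBD satisfies two necessary conditions:
  (i)  Each point sits in r blocks, and counting incidences through any fixed point gives r(k − 1) = λ(v − 1), so r = λ(v − 1)/(k − 1).
  (ii) Total incidences bk = vr, so b = vr/k.
Step 1: r = λ(v − 1)/(k − 1) = 6·(21 − 1)/(3 − 1) = 6·20/2 = 120/2 = 60.
Step 2: b = vr/k = 21·60/3 = 1260/3 = 420.
Check integrality: r = 60 ∈ Z ✓, b = 420 ∈ Z ✓.
(These identities are necessary conditions: they determine r and b for any design with these parameters, but do not by themselves prove that one exists.)

r = 60, b = 420.


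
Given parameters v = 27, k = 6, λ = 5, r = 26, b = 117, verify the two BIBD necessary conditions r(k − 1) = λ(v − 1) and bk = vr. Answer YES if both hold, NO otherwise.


Condition (i): r(k − 1) = 26·5 = 130; λ(v − 1) = 5·26 = 130. Match? YES.
Condition (ii): bk = 117·6 = 702; vr = 27·26 = 702. Match? YES.
Both conditions hold? YES.

YES


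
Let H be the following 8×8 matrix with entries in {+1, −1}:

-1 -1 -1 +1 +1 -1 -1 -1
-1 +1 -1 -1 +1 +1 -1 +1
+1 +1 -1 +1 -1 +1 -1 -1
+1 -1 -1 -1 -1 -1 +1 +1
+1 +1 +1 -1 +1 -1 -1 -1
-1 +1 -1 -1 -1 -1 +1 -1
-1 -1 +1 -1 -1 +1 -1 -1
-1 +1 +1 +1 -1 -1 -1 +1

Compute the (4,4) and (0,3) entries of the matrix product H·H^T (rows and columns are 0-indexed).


Row 0 of H: [-1, -1, -1, 1, 1, -1, -1, -1].
Row 3 of H: [1, -1, -1, -1, -1, -1, 1, 1].
Row 4 of H: [1, 1, 1, -1, 1, -1, -1, -1].
(H·H^T)[4][4] = Σ_j H[4][j]·H[4][j] = (1)² + (1)² + (1)² + (-1)² + (1)² + (-1)² + (-1)² + (-1)² = 1 + 1 + 1 + 1 + 1 + 1 + 1 + 1 = 8.
(H·H^T)[0][3] = Σ_j H[0][j]·H[3][j] = (-1)·(1) + (-1)·(-1) + (-1)·(-1) + (1)·(-1) + (1)·(-1) + (-1)·(-1) + (-1)·(1) + (-1)·(1) = -1 + 1 + 1 + -1 + -1 + 1 + -1 + -1 = -2.
Rows 0 and 3 are not orthogonal (dot product = -2 ≠ 0), so H is not a Hadamard matrix.

(4,4) entry = 8; (0,3) entry = -2.


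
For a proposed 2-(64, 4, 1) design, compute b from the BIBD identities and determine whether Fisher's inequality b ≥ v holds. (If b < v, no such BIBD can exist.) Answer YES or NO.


r = λ(v − 1)/(k − 1) = 1·63/3 = 21.
b = vr/k = 64·21/4 = 336.
Fisher's inequality: b ≥ v ⇔ 336 ≥ 64? YES.

YES


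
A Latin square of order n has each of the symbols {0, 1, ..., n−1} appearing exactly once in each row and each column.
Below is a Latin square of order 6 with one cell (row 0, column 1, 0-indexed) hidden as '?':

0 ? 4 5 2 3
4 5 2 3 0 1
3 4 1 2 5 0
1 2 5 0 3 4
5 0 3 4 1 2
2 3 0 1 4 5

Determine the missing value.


Row 0 contains symbols [0, 2, 3, 4, 5] — missing [1].
Column 1 contains symbols [0, 2, 3, 4, 5] — missing [1].
The missing symbol must appear in both missing sets; intersection = [1].
Therefore the hidden value is 1.

Missing value = 1.


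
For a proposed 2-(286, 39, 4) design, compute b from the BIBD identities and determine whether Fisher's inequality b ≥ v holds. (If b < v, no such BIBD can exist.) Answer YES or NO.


r = λ(v − 1)/(k − 1) = 4·285/38 = 30.
b = vr/k = 286·30/39 = 220.
Fisher's inequality: b ≥ v ⇔ 220 ≥ 286? NO.

NO


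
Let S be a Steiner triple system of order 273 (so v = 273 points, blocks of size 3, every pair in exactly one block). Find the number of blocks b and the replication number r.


An STS(v) is a 2-(v, 3, 1) BIBD: block size k = 3, λ = 1.
Replication: r(k − 1) = λ(v − 1) ⇒ r·2 = 273 − 1 = 272 ⇒ r = 136.
Block count: bk = vr ⇒ b·3 = 273·136 = 37128 ⇒ b = 12376.

r = 136, b = 12376.


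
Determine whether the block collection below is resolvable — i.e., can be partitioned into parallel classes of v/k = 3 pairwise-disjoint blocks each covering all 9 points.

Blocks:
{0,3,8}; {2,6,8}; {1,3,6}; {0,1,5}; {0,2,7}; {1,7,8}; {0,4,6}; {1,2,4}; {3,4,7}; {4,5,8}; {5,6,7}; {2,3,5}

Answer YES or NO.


v = 9, block size k = 3, number of blocks = 12.
For resolvability, blocks must partition into parallel classes of size v/k = 3.
Total blocks must therefore be a multiple of 3: 12 = 3·4 + 0 ⇒ divisible ✓.
Greedy packing gives 4 candidate class(es). Each should be a full parallel class (size 3, covers all 9 points).
  Class 1 (3 blocks): {0,3,8}; {1,2,4}; {5,6,7}. Points covered: [0, 1, 2, 3, 4, 5, 6, 7, 8].
  Class 2 (3 blocks): {2,6,8}; {0,1,5}; {3,4,7}. Points covered: [0, 1, 2, 3, 4, 5, 6, 7, 8].
  Class 3 (3 blocks): {1,3,6}; {0,2,7}; {4,5,8}. Points covered: [0, 1, 2, 3, 4, 5, 6, 7, 8].
  Class 4 (3 blocks): {1,7,8}; {0,4,6}; {2,3,5}. Points covered: [0, 1, 2, 3, 4, 5, 6, 7, 8].
All classes full (size 3)? YES. All classes cover every point? YES.
Resolvable? YES.

YES


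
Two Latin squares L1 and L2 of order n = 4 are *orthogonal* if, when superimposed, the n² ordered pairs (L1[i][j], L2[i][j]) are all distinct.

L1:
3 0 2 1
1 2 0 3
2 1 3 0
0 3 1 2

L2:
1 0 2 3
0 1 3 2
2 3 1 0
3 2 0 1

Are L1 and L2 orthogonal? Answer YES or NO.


Form the n² = 16 superimposed pairs (L1[i][j], L2[i][j]), row by row (rows and columns indexed from 0):
row 0: (3,1) (0,0) (2,2) (1,3)
row 1: (1,0) (2,1) (0,3) (3,2)
row 2: (2,2) (1,3) (3,1) (0,0)
row 3: (0,3) (3,2) (1,0) (2,1)
Orthogonality requires all 16 pairs distinct.
But the pair (2,2) repeats: cell (0,2) has L1 = 2, L2 = 2, and cell (2,0) has L1 = 2, L2 = 2.
A repeated pair means some other pair never occurs (only 8 distinct pairs out of 16), so the squares are not orthogonal.
Conclusion: NO.

NO


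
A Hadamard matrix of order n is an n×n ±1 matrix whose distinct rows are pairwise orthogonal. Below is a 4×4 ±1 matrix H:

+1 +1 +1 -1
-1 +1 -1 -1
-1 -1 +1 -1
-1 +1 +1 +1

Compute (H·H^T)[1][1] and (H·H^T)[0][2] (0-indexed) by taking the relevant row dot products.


Row 0 of H: [1, 1, 1, -1].
Row 1 of H: [-1, 1, -1, -1].
Row 2 of H: [-1, -1, 1, -1].
(H·H^T)[1][1] = Σ_j H[1][j]·H[1][j] = (-1)² + (1)² + (-1)² + (-1)² = 1 + 1 + 1 + 1 = 4.
(H·H^T)[0][2] = Σ_j H[0][j]·H[2][j] = (1)·(-1) + (1)·(-1) + (1)·(1) + (-1)·(-1) = -1 + -1 + 1 + 1 = 0.
So rows 0 and 2 are orthogonal; the diagonal entry equals n = 4.

(1,1) entry = 4; (0,2) entry = 0.


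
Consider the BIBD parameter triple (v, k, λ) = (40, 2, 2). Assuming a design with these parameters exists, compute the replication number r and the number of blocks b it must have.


Any 2-(v, k, λ) BIBD satisfies two necessary conditions:
  (i)  Each point sits in r blocks, and counting incidences through any fixed point gives r(k − 1) = λ(v − 1), so r = λ(v − 1)/(k − 1).
  (ii) Total incidences bk = vr, so b = vr/k.
Step 1: r = λ(v − 1)/(k − 1) = 2·(40 − 1)/(2 − 1) = 2·39/1 = 78/1 = 78.
Step 2: b = vr/k = 40·78/2 = 3120/2 = 1560.
Check integrality: r = 78 ∈ Z ✓, b = 1560 ∈ Z ✓.
(These identities are necessary conditions: they determine r and b for any design with these parameters, but do not by themselves prove that one exists.)

r = 78, b = 1560.


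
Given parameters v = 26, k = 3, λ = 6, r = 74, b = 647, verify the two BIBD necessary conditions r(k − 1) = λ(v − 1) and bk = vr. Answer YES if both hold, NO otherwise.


Condition (i): r(k − 1) = 74·2 = 148; λ(v − 1) = 6·25 = 150. Match? NO.
Condition (ii): bk = 647·3 = 1941; vr = 26·74 = 1924. Match? NO.
Both conditions hold? NO.

NO


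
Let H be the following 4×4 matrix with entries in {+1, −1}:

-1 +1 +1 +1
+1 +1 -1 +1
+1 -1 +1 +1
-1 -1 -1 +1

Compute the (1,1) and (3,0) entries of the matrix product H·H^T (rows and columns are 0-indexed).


Row 0 of H: [-1, 1, 1, 1].
Row 1 of H: [1, 1, -1, 1].
Row 3 of H: [-1, -1, -1, 1].
(H·H^T)[1][1] = Σ_j H[1][j]·H[1][j] = (1)² + (1)² + (-1)² + (1)² = 1 + 1 + 1 + 1 = 4.
(H·H^T)[3][0] = Σ_j H[3][j]·H[0][j] = (-1)·(-1) + (-1)·(1) + (-1)·(1) + (1)·(1) = 1 + -1 + -1 + 1 = 0.
So rows 3 and 0 are orthogonal; the diagonal entry equals n = 4.

(1,1) entry = 4; (3,0) entry = 0.


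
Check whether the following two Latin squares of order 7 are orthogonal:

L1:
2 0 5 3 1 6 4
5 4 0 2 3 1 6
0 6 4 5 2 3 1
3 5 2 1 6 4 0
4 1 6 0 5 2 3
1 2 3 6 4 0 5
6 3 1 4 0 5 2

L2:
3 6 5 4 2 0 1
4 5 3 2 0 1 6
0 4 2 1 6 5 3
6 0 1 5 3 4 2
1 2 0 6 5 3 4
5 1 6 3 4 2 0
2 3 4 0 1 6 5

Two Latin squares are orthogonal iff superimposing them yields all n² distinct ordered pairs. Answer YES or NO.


Form the n² = 49 superimposed pairs (L1[i][j], L2[i][j]), row by row (rows and columns indexed from 0):
row 0: (2,3) (0,6) (5,5) (3,4) (1,2) (6,0) (4,1)
row 1: (5,4) (4,5) (0,3) (2,2) (3,0) (1,1) (6,6)
row 2: (0,0) (6,4) (4,2) (5,1) (2,6) (3,5) (1,3)
row 3: (3,6) (5,0) (2,1) (1,5) (6,3) (4,4) (0,2)
row 4: (4,1) (1,2) (6,0) (0,6) (5,5) (2,3) (3,4)
row 5: (1,5) (2,1) (3,6) (6,3) (4,4) (0,2) (5,0)
row 6: (6,2) (3,3) (1,4) (4,0) (0,1) (5,6) (2,5)
Orthogonality requires all 49 pairs distinct.
But the pair (4,1) repeats: cell (0,6) has L1 = 4, L2 = 1, and cell (4,0) has L1 = 4, L2 = 1.
A repeated pair means some other pair never occurs (only 35 distinct pairs out of 49), so the squares are not orthogonal.
Conclusion: NO.

NO


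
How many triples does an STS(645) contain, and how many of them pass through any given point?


An STS(v) is a 2-(v, 3, 1) BIBD: block size k = 3, λ = 1.
Replication: r(k − 1) = λ(v − 1) ⇒ r·2 = 645 − 1 = 644 ⇒ r = 322.
Block count: b = v(v − 1)/6 = 645·644/6 = 415380/6 = 69230.
(Check via bk = vr: 69230·3 = 207690 = 645·322 = 207690 ✓.)

r = 322, b = 69230.


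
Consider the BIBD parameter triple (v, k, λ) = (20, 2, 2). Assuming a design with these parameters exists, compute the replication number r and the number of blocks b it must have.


Any 2-(v, k, λ) BIBD satisfies two necessary conditions:
  (i)  Each point sits in r blocks, and counting incidences through any fixed point gives r(k − 1) = λ(v − 1), so r = λ(v − 1)/(k − 1).
  (ii) Total incidences bk = vr, so b = vr/k.
Step 1: r = λ(v − 1)/(k − 1) = 2·(20 − 1)/(2 − 1) = 2·19/1 = 38/1 = 38.
Step 2: b = vr/k = 20·38/2 = 760/2 = 380.
Check integrality: r = 38 ∈ Z ✓, b = 380 ∈ Z ✓.
(These identities are necessary conditions: they determine r and b for any design with these parameters, but do not by themselves prove that one exists.)

r = 38, b = 380.


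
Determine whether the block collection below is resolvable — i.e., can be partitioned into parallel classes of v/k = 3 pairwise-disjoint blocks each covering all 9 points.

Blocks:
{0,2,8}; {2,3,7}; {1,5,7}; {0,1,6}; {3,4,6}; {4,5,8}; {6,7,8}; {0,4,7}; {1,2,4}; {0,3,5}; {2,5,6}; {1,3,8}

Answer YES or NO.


v = 9, block size k = 3, number of blocks = 12.
For resolvability, blocks must partition into parallel classes of size v/k = 3.
Total blocks must therefore be a multiple of 3: 12 = 3·4 + 0 ⇒ divisible ✓.
Greedy packing gives 4 candidate class(es). Each should be a full parallel class (size 3, covers all 9 points).
  Class 1 (3 blocks): {0,2,8}; {1,5,7}; {3,4,6}. Points covered: [0, 1, 2, 3, 4, 5, 6, 7, 8].
  Class 2 (3 blocks): {2,3,7}; {0,1,6}; {4,5,8}. Points covered: [0, 1, 2, 3, 4, 5, 6, 7, 8].
  Class 3 (3 blocks): {6,7,8}; {1,2,4}; {0,3,5}. Points covered: [0, 1, 2, 3, 4, 5, 6, 7, 8].
  Class 4 (3 blocks): {0,4,7}; {2,5,6}; {1,3,8}. Points covered: [0, 1, 2, 3, 4, 5, 6, 7, 8].
All classes full (size 3)? YES. All classes cover every point? YES.
Resolvable? YES.

YES


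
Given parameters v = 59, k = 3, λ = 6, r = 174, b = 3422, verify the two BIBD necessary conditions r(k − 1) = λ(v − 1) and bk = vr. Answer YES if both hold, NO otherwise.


Condition (i): r(k − 1) = 174·2 = 348; λ(v − 1) = 6·58 = 348. Match? YES.
Condition (ii): bk = 3422·3 = 10266; vr = 59·174 = 10266. Match? YES.
Both conditions hold? YES.

YES


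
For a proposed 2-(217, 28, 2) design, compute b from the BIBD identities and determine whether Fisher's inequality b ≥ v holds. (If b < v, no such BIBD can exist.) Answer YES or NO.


r = λ(v − 1)/(k − 1) = 2·216/27 = 16.
b = vr/k = 217·16/28 = 124.
Fisher's inequality: b ≥ v ⇔ 124 ≥ 217? NO.

NO


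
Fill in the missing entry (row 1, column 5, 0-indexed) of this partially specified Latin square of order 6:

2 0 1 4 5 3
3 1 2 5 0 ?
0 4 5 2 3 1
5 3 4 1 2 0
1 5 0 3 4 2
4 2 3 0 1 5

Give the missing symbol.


Row 1 contains symbols [0, 1, 2, 3, 5] — missing [4].
Column 5 contains symbols [0, 1, 2, 3, 5] — missing [4].
The missing symbol must appear in both missing sets; intersection = [4].
Therefore the hidden value is 4.

Missing value = 4.


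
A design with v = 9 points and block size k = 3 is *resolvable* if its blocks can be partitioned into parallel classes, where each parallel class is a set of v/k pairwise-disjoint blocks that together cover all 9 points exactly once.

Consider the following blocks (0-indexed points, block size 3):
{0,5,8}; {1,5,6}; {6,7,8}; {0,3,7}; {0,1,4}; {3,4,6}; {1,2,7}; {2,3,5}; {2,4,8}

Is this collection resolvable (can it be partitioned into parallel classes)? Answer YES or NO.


v = 9, block size k = 3, number of blocks = 9.
For resolvability, blocks must partition into parallel classes of size v/k = 3.
Total blocks must therefore be a multiple of 3: 9 = 3·3 + 0 ⇒ divisible ✓.
Greedy packing gives 3 candidate class(es). Each should be a full parallel class (size 3, covers all 9 points).
  Class 1 (3 blocks): {0,5,8}; {3,4,6}; {1,2,7}. Points covered: [0, 1, 2, 3, 4, 5, 6, 7, 8].
  Class 2 (3 blocks): {1,5,6}; {0,3,7}; {2,4,8}. Points covered: [0, 1, 2, 3, 4, 5, 6, 7, 8].
  Class 3 (3 blocks): {6,7,8}; {0,1,4}; {2,3,5}. Points covered: [0, 1, 2, 3, 4, 5, 6, 7, 8].
All classes full (size 3)? YES. All classes cover every point? YES.
Resolvable? YES.

YES


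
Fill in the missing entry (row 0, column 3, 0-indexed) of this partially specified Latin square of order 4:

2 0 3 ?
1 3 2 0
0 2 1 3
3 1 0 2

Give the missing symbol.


Row 0 contains symbols [0, 2, 3] — missing [1].
Column 3 contains symbols [0, 2, 3] — missing [1].
The missing symbol must appear in both missing sets; intersection = [1].
Therefore the hidden value is 1.

Missing value = 1.


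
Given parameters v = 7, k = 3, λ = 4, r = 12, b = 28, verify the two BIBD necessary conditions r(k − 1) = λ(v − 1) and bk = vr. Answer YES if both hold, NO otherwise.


Condition (i): r(k − 1) = 12·2 = 24; λ(v − 1) = 4·6 = 24. Match? YES.
Condition (ii): bk = 28·3 = 84; vr = 7·12 = 84. Match? YES.
Both conditions hold? YES.

YES


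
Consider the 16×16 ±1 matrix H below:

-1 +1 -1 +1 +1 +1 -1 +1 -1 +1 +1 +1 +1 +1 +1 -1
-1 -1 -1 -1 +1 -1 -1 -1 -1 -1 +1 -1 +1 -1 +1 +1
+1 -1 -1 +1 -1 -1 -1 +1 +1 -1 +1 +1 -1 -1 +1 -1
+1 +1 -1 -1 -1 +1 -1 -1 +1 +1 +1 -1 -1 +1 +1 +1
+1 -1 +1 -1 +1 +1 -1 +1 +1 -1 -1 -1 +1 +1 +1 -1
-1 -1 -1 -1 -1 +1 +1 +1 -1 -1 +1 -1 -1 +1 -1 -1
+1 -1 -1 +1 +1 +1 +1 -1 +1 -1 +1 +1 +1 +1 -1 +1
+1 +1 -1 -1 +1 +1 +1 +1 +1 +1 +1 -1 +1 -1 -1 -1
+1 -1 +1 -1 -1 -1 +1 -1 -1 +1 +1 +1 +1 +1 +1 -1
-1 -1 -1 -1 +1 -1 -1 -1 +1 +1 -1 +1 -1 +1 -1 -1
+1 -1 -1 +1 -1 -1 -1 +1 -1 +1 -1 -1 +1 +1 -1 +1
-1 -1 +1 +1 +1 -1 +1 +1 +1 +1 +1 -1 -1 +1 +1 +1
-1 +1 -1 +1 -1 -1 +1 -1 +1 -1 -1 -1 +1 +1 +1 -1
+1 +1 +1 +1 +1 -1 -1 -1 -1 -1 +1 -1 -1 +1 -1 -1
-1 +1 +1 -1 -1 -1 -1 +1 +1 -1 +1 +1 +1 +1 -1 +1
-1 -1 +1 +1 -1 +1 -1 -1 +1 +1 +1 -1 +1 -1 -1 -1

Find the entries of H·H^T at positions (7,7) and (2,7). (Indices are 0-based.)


Row 2 of H: [1, -1, -1, 1, -1, -1, -1, 1, 1, -1, 1, 1, -1, -1, 1, -1].
Row 7 of H: [1, 1, -1, -1, 1, 1, 1, 1, 1, 1, 1, -1, 1, -1, -1, -1].
(H·H^T)[7][7] = Σ_j H[7][j]·H[7][j] = (1)² + (1)² + (-1)² + (-1)² + (1)² + (1)² + (1)² + (1)² + (1)² + (1)² + (1)² + (-1)² + (1)² + (-1)² + (-1)² + (-1)² = 1 + 1 + 1 + 1 + 1 + 1 + 1 + 1 + 1 + 1 + 1 + 1 + 1 + 1 + 1 + 1 = 16.
(H·H^T)[2][7] = Σ_j H[2][j]·H[7][j] = (1)·(1) + (-1)·(1) + (-1)·(-1) + (1)·(-1) + (-1)·(1) + (-1)·(1) + (-1)·(1) + (1)·(1) + (1)·(1) + (-1)·(1) + (1)·(1) + (1)·(-1) + (-1)·(1) + (-1)·(-1) + (1)·(-1) + (-1)·(-1) = 1 + -1 + 1 + -1 + -1 + -1 + -1 + 1 + 1 + -1 + 1 + -1 + -1 + 1 + -1 + 1 = -2.
Rows 2 and 7 are not orthogonal (dot product = -2 ≠ 0), so H is not a Hadamard matrix.

(7,7) entry = 16; (2,7) entry = -2.


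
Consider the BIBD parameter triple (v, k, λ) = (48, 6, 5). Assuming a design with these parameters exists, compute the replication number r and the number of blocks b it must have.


Any 2-(v, k, λ) BIBD satisfies two necessary conditions:
  (i)  Each point sits in r blocks, and counting incidences through any fixed point gives r(k − 1) = λ(v − 1), so r = λ(v − 1)/(k − 1).
  (ii) Total incidences bk = vr, so b = vr/k.
Step 1: r = λ(v − 1)/(k − 1) = 5·(48 − 1)/(6 − 1) = 5·47/5 = 235/5 = 47.
Step 2: b = vr/k = 48·47/6 = 2256/6 = 376.
Check integrality: r = 47 ∈ Z ✓, b = 376 ∈ Z ✓.
(These identities are necessary conditions: they determine r and b for any design with these parameters, but do not by themselves prove that one exists.)

r = 47, b = 376.


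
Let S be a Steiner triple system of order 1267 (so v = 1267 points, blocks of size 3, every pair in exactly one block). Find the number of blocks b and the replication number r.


An STS(v) is a 2-(v, 3, 1) BIBD: block size k = 3, λ = 1.
Replication: r(k − 1) = λ(v − 1) ⇒ r·2 = 1267 − 1 = 1266 ⇒ r = 633.
Block count: b = v(v − 1)/6 = 1267·1266/6 = 1604022/6 = 267337.
(Check via bk = vr: 267337·3 = 802011 = 1267·633 = 802011 ✓.)

r = 633, b = 267337.


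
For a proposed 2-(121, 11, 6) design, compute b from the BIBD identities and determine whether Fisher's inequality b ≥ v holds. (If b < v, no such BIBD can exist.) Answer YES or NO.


r = λ(v − 1)/(k − 1) = 6·120/10 = 72.
b = vr/k = 121·72/11 = 792.
Fisher's inequality: b ≥ v ⇔ 792 ≥ 121? YES.

YES


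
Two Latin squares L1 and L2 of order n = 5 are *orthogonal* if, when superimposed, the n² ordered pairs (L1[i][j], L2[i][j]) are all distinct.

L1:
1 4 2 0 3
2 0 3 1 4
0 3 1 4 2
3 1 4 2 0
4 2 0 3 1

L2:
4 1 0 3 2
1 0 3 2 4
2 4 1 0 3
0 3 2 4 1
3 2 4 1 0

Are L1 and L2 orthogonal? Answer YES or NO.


Form the n² = 25 superimposed pairs (L1[i][j], L2[i][j]), row by row (rows and columns indexed from 0):
row 0: (1,4) (4,1) (2,0) (0,3) (3,2)
row 1: (2,1) (0,0) (3,3) (1,2) (4,4)
row 2: (0,2) (3,4) (1,1) (4,0) (2,3)
row 3: (3,0) (1,3) (4,2) (2,4) (0,1)
row 4: (4,3) (2,2) (0,4) (3,1) (1,0)
Orthogonality requires all 25 pairs distinct.
Check by first coordinate: for each symbol s of L1, list the L2 entries in the n cells where L1 = s; they must all differ.
  L1 = 0: L2 entries (in reading order) 3, 0, 2, 1, 4 — all 5 distinct ✓
  L1 = 1: L2 entries (in reading order) 4, 2, 1, 3, 0 — all 5 distinct ✓
  L1 = 2: L2 entries (in reading order) 0, 1, 3, 4, 2 — all 5 distinct ✓
  L1 = 3: L2 entries (in reading order) 2, 3, 4, 0, 1 — all 5 distinct ✓
  L1 = 4: L2 entries (in reading order) 1, 4, 0, 2, 3 — all 5 distinct ✓
Every symbol of L1 meets every symbol of L2 exactly once, so all 25 pairs are distinct (25 of 25).
Conclusion: YES.

YES


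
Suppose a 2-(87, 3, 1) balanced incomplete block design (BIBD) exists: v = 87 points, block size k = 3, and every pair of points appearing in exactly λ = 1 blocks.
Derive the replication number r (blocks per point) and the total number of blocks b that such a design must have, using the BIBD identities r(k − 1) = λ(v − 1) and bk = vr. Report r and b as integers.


Any 2-(v, k, λ) BIBD satisfies two necessary conditions:
  (i)  Each point sits in r blocks, and counting incidences through any fixed point gives r(k − 1) = λ(v − 1), so r = λ(v − 1)/(k − 1).
  (ii) Total incidences bk = vr, so b = vr/k.
Step 1: r = λ(v − 1)/(k − 1) = 1·(87 − 1)/(3 − 1) = 1·86/2 = 86/2 = 43.
Step 2: b = vr/k = 87·43/3 = 3741/3 = 1247.
Check integrality: r = 43 ∈ Z ✓, b = 1247 ∈ Z ✓.
(These identities are necessary conditions: they determine r and b for any design with these parameters, but do not by themselves prove that one exists.)

r = 43, b = 1247.


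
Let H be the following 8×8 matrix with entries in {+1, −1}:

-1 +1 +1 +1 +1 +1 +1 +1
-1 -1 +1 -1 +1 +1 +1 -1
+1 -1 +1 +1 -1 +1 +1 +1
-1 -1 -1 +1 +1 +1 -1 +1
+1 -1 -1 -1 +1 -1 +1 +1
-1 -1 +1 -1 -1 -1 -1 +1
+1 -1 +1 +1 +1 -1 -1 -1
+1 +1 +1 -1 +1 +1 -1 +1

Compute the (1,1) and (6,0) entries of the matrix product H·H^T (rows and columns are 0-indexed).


Row 0 of H: [-1, 1, 1, 1, 1, 1, 1, 1].
Row 1 of H: [-1, -1, 1, -1, 1, 1, 1, -1].
Row 6 of H: [1, -1, 1, 1, 1, -1, -1, -1].
(H·H^T)[1][1] = Σ_j H[1][j]·H[1][j] = (-1)² + (-1)² + (1)² + (-1)² + (1)² + (1)² + (1)² + (-1)² = 1 + 1 + 1 + 1 + 1 + 1 + 1 + 1 = 8.
(H·H^T)[6][0] = Σ_j H[6][j]·H[0][j] = (1)·(-1) + (-1)·(1) + (1)·(1) + (1)·(1) + (1)·(1) + (-1)·(1) + (-1)·(1) + (-1)·(1) = -1 + -1 + 1 + 1 + 1 + -1 + -1 + -1 = -2.
Rows 6 and 0 are not orthogonal (dot product = -2 ≠ 0), so H is not a Hadamard matrix.

(1,1) entry = 8; (6,0) entry = -2.
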